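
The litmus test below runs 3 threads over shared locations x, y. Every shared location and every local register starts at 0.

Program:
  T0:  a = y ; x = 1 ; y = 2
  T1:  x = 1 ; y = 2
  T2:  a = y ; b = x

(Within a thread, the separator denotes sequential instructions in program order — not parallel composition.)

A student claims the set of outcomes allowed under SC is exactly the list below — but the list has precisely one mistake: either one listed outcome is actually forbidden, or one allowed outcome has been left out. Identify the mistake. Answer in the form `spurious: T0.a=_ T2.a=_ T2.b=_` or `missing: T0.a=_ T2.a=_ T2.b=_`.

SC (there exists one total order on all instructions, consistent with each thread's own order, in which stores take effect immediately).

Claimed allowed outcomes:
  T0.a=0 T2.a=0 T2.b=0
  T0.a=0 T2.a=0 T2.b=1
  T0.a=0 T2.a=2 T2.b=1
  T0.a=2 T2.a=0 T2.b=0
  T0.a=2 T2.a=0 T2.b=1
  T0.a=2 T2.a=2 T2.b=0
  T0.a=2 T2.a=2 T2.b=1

outcome vector order: (T0.a,T2.a,T2.b)
[SC] allowed = {(0,0,0), (0,0,1), (0,2,1), (2,0,0), (2,0,1), (2,2,1)}
claimed∖SC = {(2,2,0)}

spurious: T0.a=2 T2.a=2 T2.b=0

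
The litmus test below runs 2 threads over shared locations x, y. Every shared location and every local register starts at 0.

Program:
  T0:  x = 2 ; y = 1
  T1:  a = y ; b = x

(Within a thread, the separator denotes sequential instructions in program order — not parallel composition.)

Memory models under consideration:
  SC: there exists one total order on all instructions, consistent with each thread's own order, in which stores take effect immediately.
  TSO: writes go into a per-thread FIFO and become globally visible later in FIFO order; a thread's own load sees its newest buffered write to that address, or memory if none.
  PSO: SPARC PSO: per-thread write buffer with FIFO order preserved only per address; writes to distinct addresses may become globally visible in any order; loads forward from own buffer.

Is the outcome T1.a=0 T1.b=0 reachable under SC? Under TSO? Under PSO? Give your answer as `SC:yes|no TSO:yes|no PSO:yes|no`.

outcome vector order: (T1.a,T1.b)
[SC] allowed = {(0,0) (0,2) (1,2)}
[TSO] allowed = {(0,0) (0,2) (1,2)}
[PSO] allowed = {(0,0) (0,2) (1,0) (1,2)}
target (0,0) ∈ {SC,TSO,PSO}

SC:yes TSO:yes PSO:yes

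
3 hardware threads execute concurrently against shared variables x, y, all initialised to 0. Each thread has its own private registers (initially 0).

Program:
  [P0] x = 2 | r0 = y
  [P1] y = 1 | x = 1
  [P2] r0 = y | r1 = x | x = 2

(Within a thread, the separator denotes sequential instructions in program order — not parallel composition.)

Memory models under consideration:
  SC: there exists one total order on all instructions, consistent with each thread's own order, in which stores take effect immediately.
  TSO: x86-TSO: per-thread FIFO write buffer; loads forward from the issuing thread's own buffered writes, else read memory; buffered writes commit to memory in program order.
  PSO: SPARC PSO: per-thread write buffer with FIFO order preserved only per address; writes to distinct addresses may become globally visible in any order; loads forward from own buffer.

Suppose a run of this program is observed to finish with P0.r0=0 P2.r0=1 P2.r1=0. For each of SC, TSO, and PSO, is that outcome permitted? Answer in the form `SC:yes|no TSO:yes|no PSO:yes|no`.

SC:no TSO:yes PSO:yes

outcome vector order: (P0.r0,P2.r0,P2.r1)
under SC → 0/0/0, 0/0/1, 0/0/2, 0/1/1, 0/1/2, 1/0/0, 1/0/1, 1/0/2, 1/1/0, 1/1/1, 1/1/2
under TSO → 0/0/0, 0/0/1, 0/0/2, 0/1/0, 0/1/1, 0/1/2, 1/0/0, 1/0/1, 1/0/2, 1/1/0, 1/1/1, 1/1/2
under PSO → 0/0/0, 0/0/1, 0/0/2, 0/1/0, 0/1/1, 0/1/2, 1/0/0, 1/0/1, 1/0/2, 1/1/0, 1/1/1, 1/1/2
target 0/1/0 ∈ {TSO,PSO}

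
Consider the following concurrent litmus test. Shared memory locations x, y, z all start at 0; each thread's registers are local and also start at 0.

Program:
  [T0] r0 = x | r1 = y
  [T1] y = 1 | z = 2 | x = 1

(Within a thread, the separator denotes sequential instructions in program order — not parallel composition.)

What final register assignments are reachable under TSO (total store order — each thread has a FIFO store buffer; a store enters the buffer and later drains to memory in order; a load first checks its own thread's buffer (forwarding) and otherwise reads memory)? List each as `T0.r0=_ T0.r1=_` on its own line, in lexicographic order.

T0.r0=0 T0.r1=0
T0.r0=0 T0.r1=1
T0.r0=1 T0.r1=1

outcome vector order: (T0.r0,T0.r1)
|TSO outcomes| = 3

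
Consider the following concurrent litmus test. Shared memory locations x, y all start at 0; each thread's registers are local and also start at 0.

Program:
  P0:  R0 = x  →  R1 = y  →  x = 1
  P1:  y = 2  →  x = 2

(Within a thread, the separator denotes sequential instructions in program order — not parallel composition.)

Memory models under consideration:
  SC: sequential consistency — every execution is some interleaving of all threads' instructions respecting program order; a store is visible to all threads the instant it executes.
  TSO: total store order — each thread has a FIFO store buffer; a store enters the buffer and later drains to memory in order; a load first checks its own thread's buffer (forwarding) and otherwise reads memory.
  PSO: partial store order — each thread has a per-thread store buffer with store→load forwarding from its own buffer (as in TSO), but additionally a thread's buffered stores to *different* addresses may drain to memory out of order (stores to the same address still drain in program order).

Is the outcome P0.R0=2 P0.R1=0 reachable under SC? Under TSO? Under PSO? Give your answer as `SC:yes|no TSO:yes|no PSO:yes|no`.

outcome vector order: (P0.R0,P0.R1)
SC: 3 outcomes — {(0,0), (0,2), (2,2)}
TSO: 3 outcomes — {(0,0), (0,2), (2,2)}
PSO: 4 outcomes — {(0,0), (0,2), (2,0), (2,2)}
target (2,0) ∈ {PSO}

SC:no TSO:no PSO:yes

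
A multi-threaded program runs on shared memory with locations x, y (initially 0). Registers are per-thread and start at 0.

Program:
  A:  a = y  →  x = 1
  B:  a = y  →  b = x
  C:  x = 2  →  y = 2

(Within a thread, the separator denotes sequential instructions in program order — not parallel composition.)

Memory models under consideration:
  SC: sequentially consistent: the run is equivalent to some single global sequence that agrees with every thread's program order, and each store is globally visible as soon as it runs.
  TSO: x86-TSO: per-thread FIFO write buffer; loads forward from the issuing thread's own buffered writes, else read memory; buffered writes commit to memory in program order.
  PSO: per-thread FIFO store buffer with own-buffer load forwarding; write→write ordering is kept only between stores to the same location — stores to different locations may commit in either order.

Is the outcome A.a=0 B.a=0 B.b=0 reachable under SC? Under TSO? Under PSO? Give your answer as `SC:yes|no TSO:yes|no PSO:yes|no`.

SC:yes TSO:yes PSO:yes

outcome vector order: (A.a,B.a,B.b)
under SC → 000, 001, 002, 021, 022, 200, 201, 202, 221, 222
under TSO → 000, 001, 002, 021, 022, 200, 201, 202, 221, 222
under PSO → 000, 001, 002, 020, 021, 022, 200, 201, 202, 220, 221, 222
target 000 ∈ {SC,TSO,PSO}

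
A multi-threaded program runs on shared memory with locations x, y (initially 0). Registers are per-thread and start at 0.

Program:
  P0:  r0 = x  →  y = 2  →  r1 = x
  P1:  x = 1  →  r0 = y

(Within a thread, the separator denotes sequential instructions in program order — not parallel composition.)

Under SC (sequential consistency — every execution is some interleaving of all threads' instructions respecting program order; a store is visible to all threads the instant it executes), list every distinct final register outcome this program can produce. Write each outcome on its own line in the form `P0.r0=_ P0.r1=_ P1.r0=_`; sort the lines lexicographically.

outcome vector order: (P0.r0,P0.r1,P1.r0)
|SC outcomes| = 5

P0.r0=0 P0.r1=0 P1.r0=2
P0.r0=0 P0.r1=1 P1.r0=0
P0.r0=0 P0.r1=1 P1.r0=2
P0.r0=1 P0.r1=1 P1.r0=0
P0.r0=1 P0.r1=1 P1.r0=2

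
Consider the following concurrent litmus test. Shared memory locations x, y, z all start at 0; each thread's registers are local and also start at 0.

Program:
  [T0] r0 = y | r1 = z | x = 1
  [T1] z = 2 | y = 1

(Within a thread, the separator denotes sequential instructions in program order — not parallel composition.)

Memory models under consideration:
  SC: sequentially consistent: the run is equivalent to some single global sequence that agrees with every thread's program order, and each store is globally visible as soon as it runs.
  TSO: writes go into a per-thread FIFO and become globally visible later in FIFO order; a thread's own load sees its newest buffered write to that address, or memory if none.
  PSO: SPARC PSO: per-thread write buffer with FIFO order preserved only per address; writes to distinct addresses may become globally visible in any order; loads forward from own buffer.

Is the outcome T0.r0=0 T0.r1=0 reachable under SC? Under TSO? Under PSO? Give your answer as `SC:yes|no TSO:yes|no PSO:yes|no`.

SC:yes TSO:yes PSO:yes

outcome vector order: (T0.r0,T0.r1)
[SC] allowed = {<0 0>, <0 2>, <1 2>}
[TSO] allowed = {<0 0>, <0 2>, <1 2>}
[PSO] allowed = {<0 0>, <0 2>, <1 0>, <1 2>}
target <0 0> ∈ {SC,TSO,PSO}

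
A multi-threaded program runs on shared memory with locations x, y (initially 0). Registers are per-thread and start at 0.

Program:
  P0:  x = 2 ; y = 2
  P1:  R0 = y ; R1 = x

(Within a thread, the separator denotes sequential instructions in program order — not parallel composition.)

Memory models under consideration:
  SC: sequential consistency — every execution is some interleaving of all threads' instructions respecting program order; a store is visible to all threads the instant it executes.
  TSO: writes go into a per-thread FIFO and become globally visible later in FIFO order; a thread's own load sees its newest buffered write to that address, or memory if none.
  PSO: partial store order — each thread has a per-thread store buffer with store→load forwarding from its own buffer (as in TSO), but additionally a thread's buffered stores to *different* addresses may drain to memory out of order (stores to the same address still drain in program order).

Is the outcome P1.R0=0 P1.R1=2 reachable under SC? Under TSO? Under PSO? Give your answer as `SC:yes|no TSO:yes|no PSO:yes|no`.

SC:yes TSO:yes PSO:yes

outcome vector order: (P1.R0,P1.R1)
[SC] allowed = {<0 0>, <0 2>, <2 2>}
[TSO] allowed = {<0 0>, <0 2>, <2 2>}
[PSO] allowed = {<0 0>, <0 2>, <2 0>, <2 2>}
target <0 2> ∈ {SC,TSO,PSO}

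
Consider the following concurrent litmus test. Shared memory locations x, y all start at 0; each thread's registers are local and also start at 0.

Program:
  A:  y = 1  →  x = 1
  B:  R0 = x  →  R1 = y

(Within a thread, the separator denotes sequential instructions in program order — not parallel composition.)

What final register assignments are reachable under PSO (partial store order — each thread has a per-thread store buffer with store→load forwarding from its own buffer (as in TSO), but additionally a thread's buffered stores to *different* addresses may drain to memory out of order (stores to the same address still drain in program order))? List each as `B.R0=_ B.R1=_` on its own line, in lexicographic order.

outcome vector order: (B.R0,B.R1)
|PSO outcomes| = 4

B.R0=0 B.R1=0
B.R0=0 B.R1=1
B.R0=1 B.R1=0
B.R0=1 B.R1=1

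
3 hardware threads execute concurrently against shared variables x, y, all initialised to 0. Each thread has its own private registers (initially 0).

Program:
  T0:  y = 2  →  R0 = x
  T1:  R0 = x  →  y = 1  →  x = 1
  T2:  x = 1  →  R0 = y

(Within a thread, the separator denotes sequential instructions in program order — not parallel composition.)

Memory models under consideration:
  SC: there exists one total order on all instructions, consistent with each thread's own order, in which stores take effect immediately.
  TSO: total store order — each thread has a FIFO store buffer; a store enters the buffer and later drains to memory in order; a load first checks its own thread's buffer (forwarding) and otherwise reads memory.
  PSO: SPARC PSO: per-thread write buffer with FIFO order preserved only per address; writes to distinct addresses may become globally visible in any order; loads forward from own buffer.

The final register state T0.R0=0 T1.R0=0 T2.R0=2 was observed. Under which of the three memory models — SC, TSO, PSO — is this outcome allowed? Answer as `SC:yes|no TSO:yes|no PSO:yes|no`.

outcome vector order: (T0.R0,T1.R0,T2.R0)
under SC → 001 002 011 012 100 101 102 110 111 112
under TSO → 000 001 002 010 011 012 100 101 102 110 111 112
under PSO → 000 001 002 010 011 012 100 101 102 110 111 112
target 002 ∈ {SC,TSO,PSO}

SC:yes TSO:yes PSO:yes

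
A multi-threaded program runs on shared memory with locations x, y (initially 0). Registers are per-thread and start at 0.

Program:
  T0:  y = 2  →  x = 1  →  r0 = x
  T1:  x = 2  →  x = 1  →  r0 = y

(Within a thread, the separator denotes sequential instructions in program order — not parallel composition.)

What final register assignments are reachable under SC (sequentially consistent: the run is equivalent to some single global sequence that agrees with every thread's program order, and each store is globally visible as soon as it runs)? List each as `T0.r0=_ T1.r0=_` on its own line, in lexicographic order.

outcome vector order: (T0.r0,T1.r0)
|SC outcomes| = 3

T0.r0=1 T1.r0=0
T0.r0=1 T1.r0=2
T0.r0=2 T1.r0=2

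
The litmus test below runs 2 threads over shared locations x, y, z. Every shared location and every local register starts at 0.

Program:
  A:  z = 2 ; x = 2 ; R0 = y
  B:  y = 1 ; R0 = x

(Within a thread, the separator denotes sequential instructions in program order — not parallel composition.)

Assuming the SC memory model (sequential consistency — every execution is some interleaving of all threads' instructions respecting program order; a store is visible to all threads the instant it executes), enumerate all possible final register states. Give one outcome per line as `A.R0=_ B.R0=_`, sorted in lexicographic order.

outcome vector order: (A.R0,B.R0)
|SC outcomes| = 3

A.R0=0 B.R0=2
A.R0=1 B.R0=0
A.R0=1 B.R0=2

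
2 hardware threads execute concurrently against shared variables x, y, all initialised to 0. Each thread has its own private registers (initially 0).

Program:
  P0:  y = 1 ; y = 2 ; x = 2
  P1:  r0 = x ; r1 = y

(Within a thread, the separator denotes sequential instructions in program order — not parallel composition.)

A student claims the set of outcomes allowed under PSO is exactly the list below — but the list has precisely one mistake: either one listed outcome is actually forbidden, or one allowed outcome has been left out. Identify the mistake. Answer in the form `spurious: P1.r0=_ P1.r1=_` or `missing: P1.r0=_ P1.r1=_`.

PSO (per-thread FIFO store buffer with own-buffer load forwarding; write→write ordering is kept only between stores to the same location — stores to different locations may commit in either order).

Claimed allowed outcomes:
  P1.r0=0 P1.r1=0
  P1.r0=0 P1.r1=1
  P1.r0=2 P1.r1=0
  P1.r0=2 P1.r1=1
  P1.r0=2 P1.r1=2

outcome vector order: (P1.r0,P1.r1)
[PSO] allowed = {(0,0) (0,1) (0,2) (2,0) (2,1) (2,2)}
PSO∖claimed = {(0,2)}

missing: P1.r0=0 P1.r1=2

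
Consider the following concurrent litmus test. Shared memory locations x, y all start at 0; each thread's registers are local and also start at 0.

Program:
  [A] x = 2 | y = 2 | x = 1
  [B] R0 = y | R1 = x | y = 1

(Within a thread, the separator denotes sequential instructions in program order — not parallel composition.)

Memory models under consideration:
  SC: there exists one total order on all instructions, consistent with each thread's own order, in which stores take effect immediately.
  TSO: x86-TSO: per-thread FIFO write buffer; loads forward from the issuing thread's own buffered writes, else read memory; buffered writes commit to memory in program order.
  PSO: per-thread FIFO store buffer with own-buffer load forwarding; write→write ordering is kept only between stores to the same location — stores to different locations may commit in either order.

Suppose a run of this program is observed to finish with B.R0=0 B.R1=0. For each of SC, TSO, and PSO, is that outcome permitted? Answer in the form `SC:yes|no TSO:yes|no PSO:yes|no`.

outcome vector order: (B.R0,B.R1)
SC (5): 00 01 02 21 22
TSO (5): 00 01 02 21 22
PSO (6): 00 01 02 20 21 22
target 00 ∈ {SC,TSO,PSO}

SC:yes TSO:yes PSO:yes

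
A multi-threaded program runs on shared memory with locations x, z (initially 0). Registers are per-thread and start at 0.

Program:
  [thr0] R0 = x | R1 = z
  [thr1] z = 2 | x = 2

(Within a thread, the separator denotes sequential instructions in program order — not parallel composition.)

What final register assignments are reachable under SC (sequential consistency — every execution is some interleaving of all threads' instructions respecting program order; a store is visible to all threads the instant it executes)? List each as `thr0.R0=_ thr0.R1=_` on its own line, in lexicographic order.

outcome vector order: (thr0.R0,thr0.R1)
|SC outcomes| = 3

thr0.R0=0 thr0.R1=0
thr0.R0=0 thr0.R1=2
thr0.R0=2 thr0.R1=2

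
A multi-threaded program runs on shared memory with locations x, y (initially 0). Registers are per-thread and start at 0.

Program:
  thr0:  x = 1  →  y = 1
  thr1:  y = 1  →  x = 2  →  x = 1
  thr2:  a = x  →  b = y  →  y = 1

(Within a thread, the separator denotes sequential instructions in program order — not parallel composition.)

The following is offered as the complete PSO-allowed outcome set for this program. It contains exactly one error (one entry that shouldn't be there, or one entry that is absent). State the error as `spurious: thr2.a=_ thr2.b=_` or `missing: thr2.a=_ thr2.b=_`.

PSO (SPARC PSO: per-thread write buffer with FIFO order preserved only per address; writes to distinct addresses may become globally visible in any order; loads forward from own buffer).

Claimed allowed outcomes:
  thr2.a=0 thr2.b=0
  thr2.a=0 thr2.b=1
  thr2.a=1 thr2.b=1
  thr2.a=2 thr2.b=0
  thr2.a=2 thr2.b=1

missing: thr2.a=1 thr2.b=0

outcome vector order: (thr2.a,thr2.b)
[PSO] allowed = {0/0 0/1 1/0 1/1 2/0 2/1}
PSO∖claimed = {1/0}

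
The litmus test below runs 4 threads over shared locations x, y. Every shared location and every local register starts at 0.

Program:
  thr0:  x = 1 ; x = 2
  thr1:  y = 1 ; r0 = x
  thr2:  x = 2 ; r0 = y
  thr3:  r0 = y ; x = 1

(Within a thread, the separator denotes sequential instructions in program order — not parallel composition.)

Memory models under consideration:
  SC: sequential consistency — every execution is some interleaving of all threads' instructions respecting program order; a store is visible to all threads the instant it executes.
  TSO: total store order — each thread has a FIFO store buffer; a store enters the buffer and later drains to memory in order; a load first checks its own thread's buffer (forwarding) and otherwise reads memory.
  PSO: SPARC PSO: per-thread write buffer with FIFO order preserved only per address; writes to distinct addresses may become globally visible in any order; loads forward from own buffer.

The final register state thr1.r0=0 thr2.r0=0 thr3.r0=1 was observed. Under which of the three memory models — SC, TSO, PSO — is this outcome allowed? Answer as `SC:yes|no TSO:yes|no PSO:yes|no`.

SC:no TSO:yes PSO:yes

outcome vector order: (thr1.r0,thr2.r0,thr3.r0)
SC (10): 0/1/0, 0/1/1, 1/0/0, 1/0/1, 1/1/0, 1/1/1, 2/0/0, 2/0/1, 2/1/0, 2/1/1
TSO (12): 0/0/0, 0/0/1, 0/1/0, 0/1/1, 1/0/0, 1/0/1, 1/1/0, 1/1/1, 2/0/0, 2/0/1, 2/1/0, 2/1/1
PSO (12): 0/0/0, 0/0/1, 0/1/0, 0/1/1, 1/0/0, 1/0/1, 1/1/0, 1/1/1, 2/0/0, 2/0/1, 2/1/0, 2/1/1
target 0/0/1 ∈ {TSO,PSO}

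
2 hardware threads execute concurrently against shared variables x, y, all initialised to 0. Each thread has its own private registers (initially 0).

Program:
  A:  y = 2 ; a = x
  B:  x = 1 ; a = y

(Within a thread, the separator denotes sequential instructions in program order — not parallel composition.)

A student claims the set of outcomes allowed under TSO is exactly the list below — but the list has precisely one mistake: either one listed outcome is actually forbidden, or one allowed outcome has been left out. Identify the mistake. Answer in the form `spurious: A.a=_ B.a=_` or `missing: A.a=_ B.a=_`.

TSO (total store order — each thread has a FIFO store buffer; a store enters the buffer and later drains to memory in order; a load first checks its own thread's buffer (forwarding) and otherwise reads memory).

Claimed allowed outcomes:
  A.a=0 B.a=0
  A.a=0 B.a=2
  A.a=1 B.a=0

missing: A.a=1 B.a=2

outcome vector order: (A.a,B.a)
[TSO] allowed = {<0 0>; <0 2>; <1 0>; <1 2>}
TSO∖claimed = {<1 2>}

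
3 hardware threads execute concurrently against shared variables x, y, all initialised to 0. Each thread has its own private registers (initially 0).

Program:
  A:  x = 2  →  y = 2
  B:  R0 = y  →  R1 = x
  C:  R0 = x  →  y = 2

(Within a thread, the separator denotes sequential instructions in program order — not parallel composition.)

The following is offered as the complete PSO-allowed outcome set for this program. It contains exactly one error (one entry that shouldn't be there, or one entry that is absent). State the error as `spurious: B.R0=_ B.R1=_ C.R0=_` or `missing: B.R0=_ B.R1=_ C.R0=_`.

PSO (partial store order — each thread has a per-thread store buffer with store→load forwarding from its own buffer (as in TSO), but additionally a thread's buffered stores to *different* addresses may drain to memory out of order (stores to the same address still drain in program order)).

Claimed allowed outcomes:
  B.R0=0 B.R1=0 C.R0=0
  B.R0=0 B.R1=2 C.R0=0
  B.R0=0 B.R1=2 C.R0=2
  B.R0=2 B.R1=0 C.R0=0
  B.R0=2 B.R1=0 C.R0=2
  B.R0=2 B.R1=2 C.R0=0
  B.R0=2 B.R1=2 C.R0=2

outcome vector order: (B.R0,B.R1,C.R0)
[PSO] allowed = {0/0/0, 0/0/2, 0/2/0, 0/2/2, 2/0/0, 2/0/2, 2/2/0, 2/2/2}
PSO∖claimed = {0/0/2}

missing: B.R0=0 B.R1=0 C.R0=2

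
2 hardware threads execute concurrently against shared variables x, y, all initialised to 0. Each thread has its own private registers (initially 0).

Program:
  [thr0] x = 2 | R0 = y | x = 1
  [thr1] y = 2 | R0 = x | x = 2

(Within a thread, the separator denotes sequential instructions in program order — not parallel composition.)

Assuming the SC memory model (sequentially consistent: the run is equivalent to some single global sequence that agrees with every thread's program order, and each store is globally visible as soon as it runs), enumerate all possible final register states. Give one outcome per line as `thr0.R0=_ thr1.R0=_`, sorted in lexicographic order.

outcome vector order: (thr0.R0,thr1.R0)
|SC outcomes| = 5

thr0.R0=0 thr1.R0=1
thr0.R0=0 thr1.R0=2
thr0.R0=2 thr1.R0=0
thr0.R0=2 thr1.R0=1
thr0.R0=2 thr1.R0=2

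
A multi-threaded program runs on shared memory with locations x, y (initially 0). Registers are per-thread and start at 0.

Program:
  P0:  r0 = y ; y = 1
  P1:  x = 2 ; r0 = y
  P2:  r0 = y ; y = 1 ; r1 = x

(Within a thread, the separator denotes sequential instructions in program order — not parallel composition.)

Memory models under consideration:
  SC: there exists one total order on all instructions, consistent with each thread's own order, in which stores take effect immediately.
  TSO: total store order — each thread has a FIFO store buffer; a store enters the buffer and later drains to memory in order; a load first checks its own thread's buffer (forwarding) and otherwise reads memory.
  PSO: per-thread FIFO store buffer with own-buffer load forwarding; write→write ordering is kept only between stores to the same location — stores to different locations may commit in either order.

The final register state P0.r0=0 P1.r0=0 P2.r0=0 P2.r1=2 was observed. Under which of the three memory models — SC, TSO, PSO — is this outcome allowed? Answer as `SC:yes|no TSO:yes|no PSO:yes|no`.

SC:yes TSO:yes PSO:yes

outcome vector order: (P0.r0,P1.r0,P2.r0,P2.r1)
under SC → <0 0 0 2> <0 0 1 2> <0 1 0 0> <0 1 0 2> <0 1 1 0> <0 1 1 2> <1 0 0 2> <1 1 0 0> <1 1 0 2>
under TSO → <0 0 0 0> <0 0 0 2> <0 0 1 0> <0 0 1 2> <0 1 0 0> <0 1 0 2> <0 1 1 0> <0 1 1 2> <1 0 0 0> <1 0 0 2> <1 1 0 0> <1 1 0 2>
under PSO → <0 0 0 0> <0 0 0 2> <0 0 1 0> <0 0 1 2> <0 1 0 0> <0 1 0 2> <0 1 1 0> <0 1 1 2> <1 0 0 0> <1 0 0 2> <1 1 0 0> <1 1 0 2>
target <0 0 0 2> ∈ {SC,TSO,PSO}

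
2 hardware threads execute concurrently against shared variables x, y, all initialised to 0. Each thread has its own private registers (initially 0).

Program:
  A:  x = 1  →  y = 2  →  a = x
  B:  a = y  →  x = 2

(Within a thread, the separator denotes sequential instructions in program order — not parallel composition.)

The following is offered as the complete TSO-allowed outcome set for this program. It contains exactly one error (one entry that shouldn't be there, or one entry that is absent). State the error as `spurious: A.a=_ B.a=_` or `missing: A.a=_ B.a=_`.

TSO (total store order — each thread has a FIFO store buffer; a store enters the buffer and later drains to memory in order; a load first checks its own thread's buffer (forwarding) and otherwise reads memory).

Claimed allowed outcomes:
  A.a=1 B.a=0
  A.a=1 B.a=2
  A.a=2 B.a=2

missing: A.a=2 B.a=0

outcome vector order: (A.a,B.a)
TSO: 4 outcomes — {1/0; 1/2; 2/0; 2/2}
TSO∖claimed = {2/0}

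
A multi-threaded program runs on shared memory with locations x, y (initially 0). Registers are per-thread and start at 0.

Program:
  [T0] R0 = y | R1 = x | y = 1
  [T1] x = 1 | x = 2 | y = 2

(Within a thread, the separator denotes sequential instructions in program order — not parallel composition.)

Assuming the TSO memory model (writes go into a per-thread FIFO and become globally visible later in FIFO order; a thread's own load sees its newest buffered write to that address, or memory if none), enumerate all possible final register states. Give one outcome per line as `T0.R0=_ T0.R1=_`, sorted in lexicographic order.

T0.R0=0 T0.R1=0
T0.R0=0 T0.R1=1
T0.R0=0 T0.R1=2
T0.R0=2 T0.R1=2

outcome vector order: (T0.R0,T0.R1)
|TSO outcomes| = 4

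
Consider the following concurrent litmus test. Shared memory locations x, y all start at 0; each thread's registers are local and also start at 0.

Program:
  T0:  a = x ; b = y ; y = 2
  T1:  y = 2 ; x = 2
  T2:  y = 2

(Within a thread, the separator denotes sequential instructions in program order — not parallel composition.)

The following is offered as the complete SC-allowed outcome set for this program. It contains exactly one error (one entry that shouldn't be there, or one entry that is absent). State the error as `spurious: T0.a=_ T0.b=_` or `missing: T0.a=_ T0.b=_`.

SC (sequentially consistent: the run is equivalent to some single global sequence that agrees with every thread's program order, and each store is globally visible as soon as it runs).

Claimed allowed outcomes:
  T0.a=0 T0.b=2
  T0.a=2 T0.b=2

missing: T0.a=0 T0.b=0

outcome vector order: (T0.a,T0.b)
SC: 3 outcomes — {(0,0) (0,2) (2,2)}
SC∖claimed = {(0,0)}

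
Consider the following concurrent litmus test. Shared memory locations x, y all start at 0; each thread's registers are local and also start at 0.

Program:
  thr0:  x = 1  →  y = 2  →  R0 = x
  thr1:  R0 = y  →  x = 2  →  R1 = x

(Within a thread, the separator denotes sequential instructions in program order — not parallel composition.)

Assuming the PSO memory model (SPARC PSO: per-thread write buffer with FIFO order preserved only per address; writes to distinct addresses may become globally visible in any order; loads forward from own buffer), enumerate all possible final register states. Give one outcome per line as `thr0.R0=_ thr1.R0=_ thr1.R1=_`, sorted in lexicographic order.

outcome vector order: (thr0.R0,thr1.R0,thr1.R1)
|PSO outcomes| = 6

thr0.R0=1 thr1.R0=0 thr1.R1=1
thr0.R0=1 thr1.R0=0 thr1.R1=2
thr0.R0=1 thr1.R0=2 thr1.R1=1
thr0.R0=1 thr1.R0=2 thr1.R1=2
thr0.R0=2 thr1.R0=0 thr1.R1=2
thr0.R0=2 thr1.R0=2 thr1.R1=2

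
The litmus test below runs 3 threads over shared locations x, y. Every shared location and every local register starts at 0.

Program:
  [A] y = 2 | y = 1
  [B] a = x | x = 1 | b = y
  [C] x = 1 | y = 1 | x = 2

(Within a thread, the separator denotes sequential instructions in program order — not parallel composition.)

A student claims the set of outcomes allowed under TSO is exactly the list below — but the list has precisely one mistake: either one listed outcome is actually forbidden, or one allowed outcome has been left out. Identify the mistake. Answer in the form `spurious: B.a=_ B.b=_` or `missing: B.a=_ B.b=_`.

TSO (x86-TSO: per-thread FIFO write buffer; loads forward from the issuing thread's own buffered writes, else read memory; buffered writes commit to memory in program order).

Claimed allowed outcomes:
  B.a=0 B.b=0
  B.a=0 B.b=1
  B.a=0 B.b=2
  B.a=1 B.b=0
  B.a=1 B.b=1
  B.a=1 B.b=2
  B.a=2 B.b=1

outcome vector order: (B.a,B.b)
TSO: 8 outcomes — {00, 01, 02, 10, 11, 12, 21, 22}
TSO∖claimed = {22}

missing: B.a=2 B.b=2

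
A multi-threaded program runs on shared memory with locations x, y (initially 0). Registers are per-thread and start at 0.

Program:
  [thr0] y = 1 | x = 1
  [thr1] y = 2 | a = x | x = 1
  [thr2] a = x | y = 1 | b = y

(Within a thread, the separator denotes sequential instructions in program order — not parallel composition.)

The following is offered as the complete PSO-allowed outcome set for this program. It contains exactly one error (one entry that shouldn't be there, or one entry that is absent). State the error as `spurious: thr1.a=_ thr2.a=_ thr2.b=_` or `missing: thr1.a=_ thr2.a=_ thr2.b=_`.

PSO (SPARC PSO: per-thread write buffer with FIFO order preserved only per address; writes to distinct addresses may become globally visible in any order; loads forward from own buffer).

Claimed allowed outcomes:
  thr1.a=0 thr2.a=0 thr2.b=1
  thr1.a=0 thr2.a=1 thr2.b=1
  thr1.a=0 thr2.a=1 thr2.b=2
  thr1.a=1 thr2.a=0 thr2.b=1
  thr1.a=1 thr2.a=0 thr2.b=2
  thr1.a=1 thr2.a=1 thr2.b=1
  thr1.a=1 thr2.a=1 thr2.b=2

missing: thr1.a=0 thr2.a=0 thr2.b=2

outcome vector order: (thr1.a,thr2.a,thr2.b)
under PSO → (0,0,1); (0,0,2); (0,1,1); (0,1,2); (1,0,1); (1,0,2); (1,1,1); (1,1,2)
PSO∖claimed = {(0,0,2)}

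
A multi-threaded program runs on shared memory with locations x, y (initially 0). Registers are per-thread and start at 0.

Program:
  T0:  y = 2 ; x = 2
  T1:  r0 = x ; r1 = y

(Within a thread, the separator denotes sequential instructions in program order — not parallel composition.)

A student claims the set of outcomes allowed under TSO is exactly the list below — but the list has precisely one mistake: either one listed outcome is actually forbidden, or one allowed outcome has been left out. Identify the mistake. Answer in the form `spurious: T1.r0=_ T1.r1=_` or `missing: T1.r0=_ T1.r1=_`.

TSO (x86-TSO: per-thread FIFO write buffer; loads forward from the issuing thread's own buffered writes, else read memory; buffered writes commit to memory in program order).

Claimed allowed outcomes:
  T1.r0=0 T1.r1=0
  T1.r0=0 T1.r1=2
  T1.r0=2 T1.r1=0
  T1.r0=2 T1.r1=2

outcome vector order: (T1.r0,T1.r1)
TSO (3): 00, 02, 22
claimed∖TSO = {20}

spurious: T1.r0=2 T1.r1=0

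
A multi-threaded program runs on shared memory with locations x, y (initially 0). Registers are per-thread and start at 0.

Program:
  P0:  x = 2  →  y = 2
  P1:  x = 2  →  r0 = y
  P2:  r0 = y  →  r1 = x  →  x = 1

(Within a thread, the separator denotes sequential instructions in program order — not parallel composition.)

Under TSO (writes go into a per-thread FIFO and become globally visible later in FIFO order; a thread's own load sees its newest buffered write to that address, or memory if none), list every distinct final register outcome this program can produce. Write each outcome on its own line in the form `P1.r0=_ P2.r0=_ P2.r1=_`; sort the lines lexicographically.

P1.r0=0 P2.r0=0 P2.r1=0
P1.r0=0 P2.r0=0 P2.r1=2
P1.r0=0 P2.r0=2 P2.r1=2
P1.r0=2 P2.r0=0 P2.r1=0
P1.r0=2 P2.r0=0 P2.r1=2
P1.r0=2 P2.r0=2 P2.r1=2

outcome vector order: (P1.r0,P2.r0,P2.r1)
|TSO outcomes| = 6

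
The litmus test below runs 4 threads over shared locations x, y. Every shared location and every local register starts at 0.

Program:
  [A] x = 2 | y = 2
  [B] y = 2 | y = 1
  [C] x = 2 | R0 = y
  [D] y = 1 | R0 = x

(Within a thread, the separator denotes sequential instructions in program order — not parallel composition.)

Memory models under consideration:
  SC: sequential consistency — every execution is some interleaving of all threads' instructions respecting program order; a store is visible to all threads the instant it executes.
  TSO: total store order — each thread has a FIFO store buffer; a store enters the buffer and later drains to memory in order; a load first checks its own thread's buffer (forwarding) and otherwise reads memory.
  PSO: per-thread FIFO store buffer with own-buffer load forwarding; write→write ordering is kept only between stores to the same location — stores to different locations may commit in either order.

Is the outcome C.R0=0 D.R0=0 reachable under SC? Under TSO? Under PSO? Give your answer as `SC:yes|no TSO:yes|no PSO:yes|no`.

outcome vector order: (C.R0,D.R0)
SC (5): 02 10 12 20 22
TSO (6): 00 02 10 12 20 22
PSO (6): 00 02 10 12 20 22
target 00 ∈ {TSO,PSO}

SC:no TSO:yes PSO:yes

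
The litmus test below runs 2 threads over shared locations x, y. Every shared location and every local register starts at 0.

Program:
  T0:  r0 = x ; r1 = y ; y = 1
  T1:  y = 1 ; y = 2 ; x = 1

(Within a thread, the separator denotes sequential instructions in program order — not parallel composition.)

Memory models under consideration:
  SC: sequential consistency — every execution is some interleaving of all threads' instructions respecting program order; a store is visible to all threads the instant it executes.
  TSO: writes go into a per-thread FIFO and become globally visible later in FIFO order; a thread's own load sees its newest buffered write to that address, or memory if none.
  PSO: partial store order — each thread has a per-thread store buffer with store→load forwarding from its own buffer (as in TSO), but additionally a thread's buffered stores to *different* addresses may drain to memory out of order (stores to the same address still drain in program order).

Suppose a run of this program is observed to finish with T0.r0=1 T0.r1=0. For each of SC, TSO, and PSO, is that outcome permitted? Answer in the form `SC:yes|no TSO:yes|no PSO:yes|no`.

SC:no TSO:no PSO:yes

outcome vector order: (T0.r0,T0.r1)
under SC → 00; 01; 02; 12
under TSO → 00; 01; 02; 12
under PSO → 00; 01; 02; 10; 11; 12
target 10 ∈ {PSO}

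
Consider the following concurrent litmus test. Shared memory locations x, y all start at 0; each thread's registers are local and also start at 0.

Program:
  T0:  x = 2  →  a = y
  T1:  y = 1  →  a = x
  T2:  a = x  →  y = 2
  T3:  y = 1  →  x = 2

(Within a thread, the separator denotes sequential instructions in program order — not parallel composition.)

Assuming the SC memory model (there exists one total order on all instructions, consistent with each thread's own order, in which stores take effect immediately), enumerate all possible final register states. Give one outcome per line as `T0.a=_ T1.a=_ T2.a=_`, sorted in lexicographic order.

outcome vector order: (T0.a,T1.a,T2.a)
|SC outcomes| = 10

T0.a=0 T1.a=2 T2.a=0
T0.a=0 T1.a=2 T2.a=2
T0.a=1 T1.a=0 T2.a=0
T0.a=1 T1.a=0 T2.a=2
T0.a=1 T1.a=2 T2.a=0
T0.a=1 T1.a=2 T2.a=2
T0.a=2 T1.a=0 T2.a=0
T0.a=2 T1.a=0 T2.a=2
T0.a=2 T1.a=2 T2.a=0
T0.a=2 T1.a=2 T2.a=2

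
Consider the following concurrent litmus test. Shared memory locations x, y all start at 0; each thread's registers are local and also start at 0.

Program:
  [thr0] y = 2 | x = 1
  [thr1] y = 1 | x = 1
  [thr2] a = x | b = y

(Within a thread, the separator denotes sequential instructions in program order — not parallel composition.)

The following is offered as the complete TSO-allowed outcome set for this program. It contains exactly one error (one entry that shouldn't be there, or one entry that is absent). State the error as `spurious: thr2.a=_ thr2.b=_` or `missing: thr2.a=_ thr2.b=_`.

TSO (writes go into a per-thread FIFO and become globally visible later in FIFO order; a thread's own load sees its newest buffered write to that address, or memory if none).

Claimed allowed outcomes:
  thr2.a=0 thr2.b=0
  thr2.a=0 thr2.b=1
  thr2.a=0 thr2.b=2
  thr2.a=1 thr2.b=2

outcome vector order: (thr2.a,thr2.b)
[TSO] allowed = {00 01 02 11 12}
TSO∖claimed = {11}

missing: thr2.a=1 thr2.b=1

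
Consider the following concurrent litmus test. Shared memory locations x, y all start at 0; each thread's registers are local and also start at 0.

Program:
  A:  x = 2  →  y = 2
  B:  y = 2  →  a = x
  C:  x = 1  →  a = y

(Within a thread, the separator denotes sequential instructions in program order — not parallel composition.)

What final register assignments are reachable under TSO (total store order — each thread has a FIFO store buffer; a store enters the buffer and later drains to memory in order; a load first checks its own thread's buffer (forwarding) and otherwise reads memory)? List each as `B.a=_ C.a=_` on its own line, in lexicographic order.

B.a=0 C.a=0
B.a=0 C.a=2
B.a=1 C.a=0
B.a=1 C.a=2
B.a=2 C.a=0
B.a=2 C.a=2

outcome vector order: (B.a,C.a)
|TSO outcomes| = 6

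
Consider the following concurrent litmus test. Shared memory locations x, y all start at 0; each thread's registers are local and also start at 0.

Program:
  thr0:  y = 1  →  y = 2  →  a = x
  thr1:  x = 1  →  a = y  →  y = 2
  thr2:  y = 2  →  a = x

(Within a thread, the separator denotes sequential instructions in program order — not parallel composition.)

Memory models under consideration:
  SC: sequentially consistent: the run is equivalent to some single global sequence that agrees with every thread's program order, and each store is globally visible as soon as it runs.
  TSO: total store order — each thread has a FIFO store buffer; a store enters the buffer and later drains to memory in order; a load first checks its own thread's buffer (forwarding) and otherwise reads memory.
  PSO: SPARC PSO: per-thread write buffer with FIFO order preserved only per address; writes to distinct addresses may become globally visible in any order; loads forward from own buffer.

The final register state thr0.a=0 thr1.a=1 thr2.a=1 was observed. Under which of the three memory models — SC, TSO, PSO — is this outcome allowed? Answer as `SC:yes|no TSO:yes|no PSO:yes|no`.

outcome vector order: (thr0.a,thr1.a,thr2.a)
SC: 7 outcomes — {0/2/0; 0/2/1; 1/0/1; 1/1/0; 1/1/1; 1/2/0; 1/2/1}
TSO: 12 outcomes — {0/0/0; 0/0/1; 0/1/0; 0/1/1; 0/2/0; 0/2/1; 1/0/0; 1/0/1; 1/1/0; 1/1/1; 1/2/0; 1/2/1}
PSO: 12 outcomes — {0/0/0; 0/0/1; 0/1/0; 0/1/1; 0/2/0; 0/2/1; 1/0/0; 1/0/1; 1/1/0; 1/1/1; 1/2/0; 1/2/1}
target 0/1/1 ∈ {TSO,PSO}

SC:no TSO:yes PSO:yes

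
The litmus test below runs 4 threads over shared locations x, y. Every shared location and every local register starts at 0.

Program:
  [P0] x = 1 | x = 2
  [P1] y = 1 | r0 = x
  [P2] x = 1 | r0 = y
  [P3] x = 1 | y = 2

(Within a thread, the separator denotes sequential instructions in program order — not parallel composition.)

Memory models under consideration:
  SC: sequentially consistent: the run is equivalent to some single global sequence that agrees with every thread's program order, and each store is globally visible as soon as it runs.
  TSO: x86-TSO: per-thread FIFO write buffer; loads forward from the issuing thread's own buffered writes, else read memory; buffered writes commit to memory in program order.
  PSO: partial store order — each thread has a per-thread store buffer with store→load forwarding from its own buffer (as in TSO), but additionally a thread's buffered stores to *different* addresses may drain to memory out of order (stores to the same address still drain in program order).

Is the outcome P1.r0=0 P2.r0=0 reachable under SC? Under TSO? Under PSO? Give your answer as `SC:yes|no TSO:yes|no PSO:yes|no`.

SC:no TSO:yes PSO:yes

outcome vector order: (P1.r0,P2.r0)
SC (8): 0/1 0/2 1/0 1/1 1/2 2/0 2/1 2/2
TSO (9): 0/0 0/1 0/2 1/0 1/1 1/2 2/0 2/1 2/2
PSO (9): 0/0 0/1 0/2 1/0 1/1 1/2 2/0 2/1 2/2
target 0/0 ∈ {TSO,PSO}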